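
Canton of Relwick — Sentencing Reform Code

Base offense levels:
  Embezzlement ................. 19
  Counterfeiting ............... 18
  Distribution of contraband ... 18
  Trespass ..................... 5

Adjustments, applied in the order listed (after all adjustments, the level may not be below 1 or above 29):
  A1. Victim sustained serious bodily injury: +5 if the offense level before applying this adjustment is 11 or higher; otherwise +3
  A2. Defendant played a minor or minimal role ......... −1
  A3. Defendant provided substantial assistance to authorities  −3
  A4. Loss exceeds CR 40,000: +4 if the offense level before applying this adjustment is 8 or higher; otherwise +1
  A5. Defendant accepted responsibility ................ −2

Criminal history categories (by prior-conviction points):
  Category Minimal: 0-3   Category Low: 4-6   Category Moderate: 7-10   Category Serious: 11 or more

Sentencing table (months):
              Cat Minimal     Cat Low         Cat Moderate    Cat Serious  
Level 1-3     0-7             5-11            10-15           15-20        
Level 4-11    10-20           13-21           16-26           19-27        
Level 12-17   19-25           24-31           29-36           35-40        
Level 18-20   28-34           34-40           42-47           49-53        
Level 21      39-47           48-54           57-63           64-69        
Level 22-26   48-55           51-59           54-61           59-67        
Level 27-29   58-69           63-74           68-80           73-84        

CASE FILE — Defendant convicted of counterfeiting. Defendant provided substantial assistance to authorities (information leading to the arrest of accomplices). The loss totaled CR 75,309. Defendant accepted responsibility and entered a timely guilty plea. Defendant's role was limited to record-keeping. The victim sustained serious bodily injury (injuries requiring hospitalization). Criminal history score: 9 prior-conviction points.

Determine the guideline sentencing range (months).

Base offense level for counterfeiting: 18.
A1 applies (level before this adjustment is 18 ≥ 11, so +5): 18 + 5 = 23.
A2 applies: 23 − 1 = 22.
A3 applies: 22 − 3 = 19.
A4 applies (level before this adjustment is 19 ≥ 8, so +4): 19 + 4 = 23.
A5 applies: 23 − 2 = 21.
Final offense level: 21.
Criminal history: 9 prior points → Category Moderate (7-10).
Level 21 falls in the 21 band.
Grid: Level 21 × Category Moderate = 57-63 months.

57-63 months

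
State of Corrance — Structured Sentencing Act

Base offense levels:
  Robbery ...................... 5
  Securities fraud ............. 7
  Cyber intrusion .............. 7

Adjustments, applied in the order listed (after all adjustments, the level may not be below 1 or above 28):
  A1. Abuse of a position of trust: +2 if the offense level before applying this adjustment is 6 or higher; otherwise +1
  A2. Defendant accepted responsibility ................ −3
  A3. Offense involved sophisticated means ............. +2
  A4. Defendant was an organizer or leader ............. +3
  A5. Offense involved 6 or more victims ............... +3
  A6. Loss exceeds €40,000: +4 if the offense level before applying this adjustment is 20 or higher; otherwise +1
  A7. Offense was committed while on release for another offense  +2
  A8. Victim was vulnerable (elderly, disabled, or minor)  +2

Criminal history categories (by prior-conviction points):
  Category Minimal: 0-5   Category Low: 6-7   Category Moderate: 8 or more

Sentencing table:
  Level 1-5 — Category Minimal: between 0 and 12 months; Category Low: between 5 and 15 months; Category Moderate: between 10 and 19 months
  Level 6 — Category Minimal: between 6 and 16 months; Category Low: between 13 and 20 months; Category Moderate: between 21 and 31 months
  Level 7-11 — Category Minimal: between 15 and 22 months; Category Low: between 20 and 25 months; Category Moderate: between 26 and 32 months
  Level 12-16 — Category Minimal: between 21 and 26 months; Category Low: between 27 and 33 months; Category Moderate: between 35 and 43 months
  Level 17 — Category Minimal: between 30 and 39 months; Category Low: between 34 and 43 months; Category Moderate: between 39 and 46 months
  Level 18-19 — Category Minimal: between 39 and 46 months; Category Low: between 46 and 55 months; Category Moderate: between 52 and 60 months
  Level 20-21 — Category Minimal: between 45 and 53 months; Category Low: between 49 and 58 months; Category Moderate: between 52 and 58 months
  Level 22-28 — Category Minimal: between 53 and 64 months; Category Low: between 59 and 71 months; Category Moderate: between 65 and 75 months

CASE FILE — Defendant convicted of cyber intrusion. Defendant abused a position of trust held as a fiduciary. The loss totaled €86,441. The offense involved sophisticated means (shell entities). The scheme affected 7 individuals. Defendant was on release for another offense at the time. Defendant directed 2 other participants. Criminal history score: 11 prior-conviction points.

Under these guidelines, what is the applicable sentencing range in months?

52-58 months

Base offense level for cyber intrusion: 7.
A1 applies (level before this adjustment is 7 ≥ 6, so +2): 7 + 2 = 9.
A3 applies: 9 + 2 = 11.
A4 applies: 11 + 3 = 14.
A5 applies: 14 + 3 = 17.
A6 applies (level before this adjustment is 17 < 20, so +1): 17 + 1 = 18.
A7 applies: 18 + 2 = 20.
A8 does not apply.
Final offense level: 20.
Criminal history: 11 prior points → Category Moderate (8+).
Level 20 falls in the 20-21 band.
Grid: Level 20-21 × Category Moderate = 52-58 months.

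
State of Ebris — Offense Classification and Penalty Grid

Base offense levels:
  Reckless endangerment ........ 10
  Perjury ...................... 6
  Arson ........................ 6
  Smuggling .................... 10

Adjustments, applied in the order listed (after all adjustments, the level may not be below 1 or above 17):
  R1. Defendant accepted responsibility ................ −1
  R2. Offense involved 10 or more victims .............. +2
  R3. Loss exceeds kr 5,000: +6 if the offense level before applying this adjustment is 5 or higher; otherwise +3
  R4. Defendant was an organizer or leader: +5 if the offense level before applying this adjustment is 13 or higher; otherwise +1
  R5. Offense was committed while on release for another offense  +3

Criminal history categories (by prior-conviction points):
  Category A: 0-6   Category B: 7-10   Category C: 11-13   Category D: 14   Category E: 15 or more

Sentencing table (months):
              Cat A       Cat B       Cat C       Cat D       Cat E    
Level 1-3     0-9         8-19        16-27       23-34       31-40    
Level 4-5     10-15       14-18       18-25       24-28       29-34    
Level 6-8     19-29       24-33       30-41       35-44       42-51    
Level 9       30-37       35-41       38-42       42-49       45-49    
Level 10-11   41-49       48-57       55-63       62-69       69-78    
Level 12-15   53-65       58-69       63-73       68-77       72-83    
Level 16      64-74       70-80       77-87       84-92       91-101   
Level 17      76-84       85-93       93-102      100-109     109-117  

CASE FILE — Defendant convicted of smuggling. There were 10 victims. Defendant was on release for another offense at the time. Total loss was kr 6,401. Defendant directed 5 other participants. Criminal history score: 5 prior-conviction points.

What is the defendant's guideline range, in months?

Base offense level for smuggling: 10.
R2 applies: 10 + 2 = 12.
R3 applies (level before this adjustment is 12 ≥ 5, so +6): 12 + 6 = 18.
R4 applies (level before this adjustment is 18 ≥ 13, so +5): 18 + 5 = 23.
R5 applies: 23 + 3 = 26.
Level 26 exceeds the maximum of 17; capped at 17.
Final offense level: 17.
Criminal history: 5 prior points → Category A (0-6).
Level 17 falls in the 17 band.
Grid: Level 17 × Category A = 76-84 months.

76-84 months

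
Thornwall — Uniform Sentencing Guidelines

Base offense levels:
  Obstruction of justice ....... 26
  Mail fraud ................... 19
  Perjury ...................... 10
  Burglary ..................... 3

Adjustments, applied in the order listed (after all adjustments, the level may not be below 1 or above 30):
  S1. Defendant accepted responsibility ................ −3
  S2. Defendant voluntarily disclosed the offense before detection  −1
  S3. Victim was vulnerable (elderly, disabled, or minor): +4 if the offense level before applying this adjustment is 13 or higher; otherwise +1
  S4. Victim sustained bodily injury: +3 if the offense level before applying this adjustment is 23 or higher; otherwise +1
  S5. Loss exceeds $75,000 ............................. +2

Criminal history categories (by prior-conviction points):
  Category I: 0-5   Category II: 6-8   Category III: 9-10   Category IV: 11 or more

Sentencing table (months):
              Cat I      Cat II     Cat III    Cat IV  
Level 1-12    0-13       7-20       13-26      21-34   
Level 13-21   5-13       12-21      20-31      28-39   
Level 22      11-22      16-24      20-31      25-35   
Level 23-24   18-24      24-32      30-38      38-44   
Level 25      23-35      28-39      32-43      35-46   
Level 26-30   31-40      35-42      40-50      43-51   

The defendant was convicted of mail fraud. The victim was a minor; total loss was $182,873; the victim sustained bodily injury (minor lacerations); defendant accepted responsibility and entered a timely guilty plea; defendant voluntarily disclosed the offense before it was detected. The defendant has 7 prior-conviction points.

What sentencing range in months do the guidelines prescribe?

Base offense level for mail fraud: 19.
S1 applies: 19 − 3 = 16.
S2 applies: 16 − 1 = 15.
S3 applies (level before this adjustment is 15 ≥ 13, so +4): 15 + 4 = 19.
S4 applies (level before this adjustment is 19 < 23, so +1): 19 + 1 = 20.
S5 applies: 20 + 2 = 22.
Final offense level: 22.
Criminal history: 7 prior points → Category II (6-8).
Level 22 falls in the 22 band.
Grid: Level 22 × Category II = 16-24 months.

16-24 months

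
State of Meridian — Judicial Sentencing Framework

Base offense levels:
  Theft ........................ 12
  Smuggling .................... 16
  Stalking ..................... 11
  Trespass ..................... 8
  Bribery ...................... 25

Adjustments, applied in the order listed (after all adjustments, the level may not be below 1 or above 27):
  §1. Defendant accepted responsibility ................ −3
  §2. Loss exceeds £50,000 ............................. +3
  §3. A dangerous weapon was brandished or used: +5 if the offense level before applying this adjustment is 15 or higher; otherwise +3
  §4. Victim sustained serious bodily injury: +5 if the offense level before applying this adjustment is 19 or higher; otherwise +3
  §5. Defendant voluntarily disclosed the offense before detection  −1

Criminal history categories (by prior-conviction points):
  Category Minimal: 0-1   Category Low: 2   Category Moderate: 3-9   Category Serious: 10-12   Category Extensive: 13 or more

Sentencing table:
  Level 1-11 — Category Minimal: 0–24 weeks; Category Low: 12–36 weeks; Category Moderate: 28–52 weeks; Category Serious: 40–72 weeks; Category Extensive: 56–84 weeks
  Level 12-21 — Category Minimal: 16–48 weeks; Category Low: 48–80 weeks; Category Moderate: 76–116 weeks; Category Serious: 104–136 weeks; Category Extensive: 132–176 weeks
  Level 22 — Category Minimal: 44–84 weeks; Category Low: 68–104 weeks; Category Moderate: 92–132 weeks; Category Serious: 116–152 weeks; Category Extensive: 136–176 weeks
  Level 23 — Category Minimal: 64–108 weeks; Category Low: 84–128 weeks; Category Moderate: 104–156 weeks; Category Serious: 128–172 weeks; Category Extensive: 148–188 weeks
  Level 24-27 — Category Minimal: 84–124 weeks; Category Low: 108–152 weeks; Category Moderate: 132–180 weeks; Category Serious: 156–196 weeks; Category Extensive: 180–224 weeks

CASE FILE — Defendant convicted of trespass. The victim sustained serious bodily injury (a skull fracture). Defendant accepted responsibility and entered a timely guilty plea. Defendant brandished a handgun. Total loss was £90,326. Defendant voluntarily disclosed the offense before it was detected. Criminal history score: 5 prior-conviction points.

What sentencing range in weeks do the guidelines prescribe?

Base offense level for trespass: 8.
§1 applies: 8 − 3 = 5.
§2 applies: 5 + 3 = 8.
§3 applies (level before this adjustment is 8 < 15, so +3): 8 + 3 = 11.
§4 applies (level before this adjustment is 11 < 19, so +3): 11 + 3 = 14.
§5 applies: 14 − 1 = 13.
Final offense level: 13.
Criminal history: 5 prior points → Category Moderate (3-9).
Level 13 falls in the 12-21 band.
Grid: Level 12-21 × Category Moderate = 76-116 weeks.

76-116 weeks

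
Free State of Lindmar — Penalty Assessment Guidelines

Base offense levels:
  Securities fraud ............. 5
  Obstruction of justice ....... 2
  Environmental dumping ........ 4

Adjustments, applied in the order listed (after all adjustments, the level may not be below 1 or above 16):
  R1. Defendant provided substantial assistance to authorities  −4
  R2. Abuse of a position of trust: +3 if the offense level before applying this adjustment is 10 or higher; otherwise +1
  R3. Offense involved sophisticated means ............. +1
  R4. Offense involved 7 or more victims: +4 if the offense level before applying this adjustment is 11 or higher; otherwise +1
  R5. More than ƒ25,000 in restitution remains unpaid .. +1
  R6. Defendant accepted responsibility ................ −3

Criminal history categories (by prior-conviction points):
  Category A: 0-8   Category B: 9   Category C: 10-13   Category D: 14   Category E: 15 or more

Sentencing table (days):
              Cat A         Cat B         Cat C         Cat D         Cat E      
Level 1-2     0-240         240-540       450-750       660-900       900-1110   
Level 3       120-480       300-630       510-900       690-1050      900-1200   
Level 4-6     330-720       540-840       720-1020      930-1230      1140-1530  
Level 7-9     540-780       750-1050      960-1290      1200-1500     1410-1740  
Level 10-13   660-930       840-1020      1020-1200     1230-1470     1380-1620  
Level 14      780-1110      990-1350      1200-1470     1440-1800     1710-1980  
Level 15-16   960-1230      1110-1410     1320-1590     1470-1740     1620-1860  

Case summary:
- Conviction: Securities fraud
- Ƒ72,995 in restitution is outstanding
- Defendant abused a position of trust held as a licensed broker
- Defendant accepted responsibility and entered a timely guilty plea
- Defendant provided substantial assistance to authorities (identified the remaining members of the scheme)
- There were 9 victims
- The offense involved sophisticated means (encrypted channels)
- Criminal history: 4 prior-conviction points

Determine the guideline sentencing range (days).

0-240 days

Base offense level for securities fraud: 5.
R1 applies: 5 − 4 = 1.
R2 applies (level before this adjustment is 1 < 10, so +1): 1 + 1 = 2.
R3 applies: 2 + 1 = 3.
R4 applies (level before this adjustment is 3 < 11, so +1): 3 + 1 = 4.
R5 applies: 4 + 1 = 5.
R6 applies: 5 − 3 = 2.
Final offense level: 2.
Criminal history: 4 prior points → Category A (0-8).
Level 2 falls in the 1-2 band.
Grid: Level 1-2 × Category A = 0-240 days.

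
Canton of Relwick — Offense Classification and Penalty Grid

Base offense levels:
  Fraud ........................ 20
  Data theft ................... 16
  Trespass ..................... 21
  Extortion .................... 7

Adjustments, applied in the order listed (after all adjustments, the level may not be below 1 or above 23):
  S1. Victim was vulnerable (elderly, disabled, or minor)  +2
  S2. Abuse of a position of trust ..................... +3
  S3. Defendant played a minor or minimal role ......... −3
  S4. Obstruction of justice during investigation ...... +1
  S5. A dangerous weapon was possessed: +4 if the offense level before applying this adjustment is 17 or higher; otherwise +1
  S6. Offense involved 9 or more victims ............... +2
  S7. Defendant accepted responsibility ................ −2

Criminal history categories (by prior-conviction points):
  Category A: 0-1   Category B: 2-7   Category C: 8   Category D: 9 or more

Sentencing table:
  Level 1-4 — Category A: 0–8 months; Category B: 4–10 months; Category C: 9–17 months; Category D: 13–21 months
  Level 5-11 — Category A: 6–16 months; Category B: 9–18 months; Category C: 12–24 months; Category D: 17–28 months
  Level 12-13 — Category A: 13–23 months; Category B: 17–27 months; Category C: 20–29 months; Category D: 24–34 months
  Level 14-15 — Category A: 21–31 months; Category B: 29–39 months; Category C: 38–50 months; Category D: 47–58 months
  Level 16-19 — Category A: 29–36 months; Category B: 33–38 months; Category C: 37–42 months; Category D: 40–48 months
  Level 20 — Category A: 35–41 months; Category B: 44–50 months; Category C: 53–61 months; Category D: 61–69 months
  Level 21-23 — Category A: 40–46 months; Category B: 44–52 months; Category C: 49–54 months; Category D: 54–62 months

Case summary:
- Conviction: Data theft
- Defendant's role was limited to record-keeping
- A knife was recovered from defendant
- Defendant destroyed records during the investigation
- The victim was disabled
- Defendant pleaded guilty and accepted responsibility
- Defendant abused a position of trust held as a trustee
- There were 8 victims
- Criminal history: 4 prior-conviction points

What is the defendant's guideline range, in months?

44-52 months

Base offense level for data theft: 16.
S1 applies: 16 + 2 = 18.
S2 applies: 18 + 3 = 21.
S3 applies: 21 − 3 = 18.
S4 applies: 18 + 1 = 19.
S5 applies (level before this adjustment is 19 ≥ 17, so +4): 19 + 4 = 23.
S6 does not apply.
S7 applies: 23 − 2 = 21.
Final offense level: 21.
Criminal history: 4 prior points → Category B (2-7).
Level 21 falls in the 21-23 band.
Grid: Level 21-23 × Category B = 44-52 months.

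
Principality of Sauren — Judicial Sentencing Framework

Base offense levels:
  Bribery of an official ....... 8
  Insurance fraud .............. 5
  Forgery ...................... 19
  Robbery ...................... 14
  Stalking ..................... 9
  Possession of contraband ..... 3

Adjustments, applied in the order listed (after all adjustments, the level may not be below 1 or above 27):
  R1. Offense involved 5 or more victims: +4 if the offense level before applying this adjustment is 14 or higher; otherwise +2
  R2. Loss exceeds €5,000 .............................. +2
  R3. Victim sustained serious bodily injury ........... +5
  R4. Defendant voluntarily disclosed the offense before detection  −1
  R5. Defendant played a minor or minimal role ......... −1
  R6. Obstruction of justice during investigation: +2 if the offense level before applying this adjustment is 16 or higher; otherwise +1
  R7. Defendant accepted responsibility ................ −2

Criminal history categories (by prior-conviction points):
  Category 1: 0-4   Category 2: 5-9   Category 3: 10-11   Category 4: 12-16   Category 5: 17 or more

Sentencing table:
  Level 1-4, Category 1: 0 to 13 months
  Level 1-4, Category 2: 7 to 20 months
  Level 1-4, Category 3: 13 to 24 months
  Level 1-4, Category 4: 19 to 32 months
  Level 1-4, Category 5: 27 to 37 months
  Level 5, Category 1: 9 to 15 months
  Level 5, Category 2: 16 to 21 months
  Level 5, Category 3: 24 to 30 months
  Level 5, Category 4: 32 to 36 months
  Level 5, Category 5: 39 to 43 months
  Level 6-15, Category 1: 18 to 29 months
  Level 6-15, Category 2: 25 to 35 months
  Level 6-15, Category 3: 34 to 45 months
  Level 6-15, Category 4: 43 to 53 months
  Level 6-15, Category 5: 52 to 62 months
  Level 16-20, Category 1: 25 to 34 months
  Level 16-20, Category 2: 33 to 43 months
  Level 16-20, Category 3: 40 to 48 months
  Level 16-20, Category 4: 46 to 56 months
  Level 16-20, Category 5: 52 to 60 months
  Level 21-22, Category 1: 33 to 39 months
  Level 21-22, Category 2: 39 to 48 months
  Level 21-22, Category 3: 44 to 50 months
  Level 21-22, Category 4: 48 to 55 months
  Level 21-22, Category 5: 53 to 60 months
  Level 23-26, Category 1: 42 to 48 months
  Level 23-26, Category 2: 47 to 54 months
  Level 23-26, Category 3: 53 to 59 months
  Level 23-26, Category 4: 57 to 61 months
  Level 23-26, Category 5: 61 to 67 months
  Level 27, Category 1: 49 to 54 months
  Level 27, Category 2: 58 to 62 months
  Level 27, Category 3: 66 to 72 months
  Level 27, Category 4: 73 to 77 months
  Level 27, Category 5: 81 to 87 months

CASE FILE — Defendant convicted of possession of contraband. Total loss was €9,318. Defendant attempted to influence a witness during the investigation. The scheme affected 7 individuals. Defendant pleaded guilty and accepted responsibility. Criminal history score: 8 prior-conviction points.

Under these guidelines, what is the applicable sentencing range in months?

Base offense level for possession of contraband: 3.
R1 applies (level before this adjustment is 3 < 14, so +2): 3 + 2 = 5.
R2 applies: 5 + 2 = 7.
R3 does not apply.
R6 applies (level before this adjustment is 7 < 16, so +1): 7 + 1 = 8.
R7 applies: 8 − 2 = 6.
Final offense level: 6.
Criminal history: 8 prior points → Category 2 (5-9).
Level 6 falls in the 6-15 band.
Grid: Level 6-15 × Category 2 = 25-35 months.

25-35 months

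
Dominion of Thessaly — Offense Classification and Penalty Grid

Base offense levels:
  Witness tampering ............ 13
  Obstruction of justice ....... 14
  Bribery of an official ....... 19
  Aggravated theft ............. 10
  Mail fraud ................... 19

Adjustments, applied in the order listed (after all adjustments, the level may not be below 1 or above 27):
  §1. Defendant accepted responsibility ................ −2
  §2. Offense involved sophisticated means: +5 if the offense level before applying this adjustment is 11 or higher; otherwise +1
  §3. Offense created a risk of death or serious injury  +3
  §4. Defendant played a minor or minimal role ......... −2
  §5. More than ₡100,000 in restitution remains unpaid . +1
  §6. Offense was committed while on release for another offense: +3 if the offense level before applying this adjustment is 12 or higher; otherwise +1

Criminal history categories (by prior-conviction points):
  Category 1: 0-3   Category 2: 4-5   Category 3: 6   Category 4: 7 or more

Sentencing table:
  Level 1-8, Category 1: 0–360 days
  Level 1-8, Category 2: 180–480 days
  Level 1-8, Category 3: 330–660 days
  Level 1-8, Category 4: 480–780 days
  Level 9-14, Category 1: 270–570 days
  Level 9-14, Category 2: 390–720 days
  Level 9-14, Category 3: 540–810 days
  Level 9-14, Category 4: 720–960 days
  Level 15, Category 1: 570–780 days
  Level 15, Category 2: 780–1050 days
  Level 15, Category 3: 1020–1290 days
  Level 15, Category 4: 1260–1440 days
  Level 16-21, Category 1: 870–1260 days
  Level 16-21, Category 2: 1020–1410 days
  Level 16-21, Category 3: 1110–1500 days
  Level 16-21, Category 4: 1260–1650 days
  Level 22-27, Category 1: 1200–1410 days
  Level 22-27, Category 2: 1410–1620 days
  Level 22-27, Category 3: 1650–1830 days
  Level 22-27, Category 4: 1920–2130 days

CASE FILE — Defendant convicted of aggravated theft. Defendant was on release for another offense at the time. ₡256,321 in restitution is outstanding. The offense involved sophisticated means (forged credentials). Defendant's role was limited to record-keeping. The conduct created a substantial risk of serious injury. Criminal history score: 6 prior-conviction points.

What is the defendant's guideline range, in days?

1110-1500 days

Base offense level for aggravated theft: 10.
§2 applies (level before this adjustment is 10 < 11, so +1): 10 + 1 = 11.
§3 applies: 11 + 3 = 14.
§4 applies: 14 − 2 = 12.
§5 applies: 12 + 1 = 13.
§6 applies (level before this adjustment is 13 ≥ 12, so +3): 13 + 3 = 16.
Final offense level: 16.
Criminal history: 6 prior points → Category 3 (6).
Level 16 falls in the 16-21 band.
Grid: Level 16-21 × Category 3 = 1110-1500 days.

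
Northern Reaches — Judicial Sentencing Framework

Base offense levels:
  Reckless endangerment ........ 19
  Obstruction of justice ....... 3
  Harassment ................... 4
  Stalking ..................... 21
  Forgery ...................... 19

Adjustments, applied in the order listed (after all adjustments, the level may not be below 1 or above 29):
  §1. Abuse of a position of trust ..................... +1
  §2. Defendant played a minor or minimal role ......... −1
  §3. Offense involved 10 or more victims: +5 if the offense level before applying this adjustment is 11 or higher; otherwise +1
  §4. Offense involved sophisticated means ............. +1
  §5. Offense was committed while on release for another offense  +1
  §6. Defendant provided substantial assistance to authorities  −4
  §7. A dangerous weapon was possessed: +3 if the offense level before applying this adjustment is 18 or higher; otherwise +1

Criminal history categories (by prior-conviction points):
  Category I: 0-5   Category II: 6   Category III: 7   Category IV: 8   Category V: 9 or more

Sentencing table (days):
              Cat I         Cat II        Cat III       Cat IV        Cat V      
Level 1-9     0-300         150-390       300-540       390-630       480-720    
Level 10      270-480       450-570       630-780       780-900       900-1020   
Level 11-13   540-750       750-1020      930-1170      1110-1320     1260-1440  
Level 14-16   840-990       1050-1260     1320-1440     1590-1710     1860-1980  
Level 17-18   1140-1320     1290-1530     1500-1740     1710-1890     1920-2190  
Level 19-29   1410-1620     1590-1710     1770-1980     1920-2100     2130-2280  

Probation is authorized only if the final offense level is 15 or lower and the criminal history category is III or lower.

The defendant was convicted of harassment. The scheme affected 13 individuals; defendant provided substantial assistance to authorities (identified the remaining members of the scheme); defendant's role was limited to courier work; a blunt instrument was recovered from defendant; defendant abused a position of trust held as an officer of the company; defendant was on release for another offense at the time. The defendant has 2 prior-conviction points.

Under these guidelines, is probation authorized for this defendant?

Base offense level for harassment: 4.
§1 applies: 4 + 1 = 5.
§2 applies: 5 − 1 = 4.
§3 applies (level before this adjustment is 4 < 11, so +1): 4 + 1 = 5.
§5 applies: 5 + 1 = 6.
§6 applies: 6 − 4 = 2.
§7 applies (level before this adjustment is 2 < 18, so +1): 2 + 1 = 3.
Final offense level: 3.
Criminal history: 2 prior points → Category I (0-5).
Level 3 falls in the 1-9 band.
Grid: Level 1-9 × Category I = 0-300 days.
Probation check: level 3 ≤ 15 and category I ≤ III → eligible.

Yes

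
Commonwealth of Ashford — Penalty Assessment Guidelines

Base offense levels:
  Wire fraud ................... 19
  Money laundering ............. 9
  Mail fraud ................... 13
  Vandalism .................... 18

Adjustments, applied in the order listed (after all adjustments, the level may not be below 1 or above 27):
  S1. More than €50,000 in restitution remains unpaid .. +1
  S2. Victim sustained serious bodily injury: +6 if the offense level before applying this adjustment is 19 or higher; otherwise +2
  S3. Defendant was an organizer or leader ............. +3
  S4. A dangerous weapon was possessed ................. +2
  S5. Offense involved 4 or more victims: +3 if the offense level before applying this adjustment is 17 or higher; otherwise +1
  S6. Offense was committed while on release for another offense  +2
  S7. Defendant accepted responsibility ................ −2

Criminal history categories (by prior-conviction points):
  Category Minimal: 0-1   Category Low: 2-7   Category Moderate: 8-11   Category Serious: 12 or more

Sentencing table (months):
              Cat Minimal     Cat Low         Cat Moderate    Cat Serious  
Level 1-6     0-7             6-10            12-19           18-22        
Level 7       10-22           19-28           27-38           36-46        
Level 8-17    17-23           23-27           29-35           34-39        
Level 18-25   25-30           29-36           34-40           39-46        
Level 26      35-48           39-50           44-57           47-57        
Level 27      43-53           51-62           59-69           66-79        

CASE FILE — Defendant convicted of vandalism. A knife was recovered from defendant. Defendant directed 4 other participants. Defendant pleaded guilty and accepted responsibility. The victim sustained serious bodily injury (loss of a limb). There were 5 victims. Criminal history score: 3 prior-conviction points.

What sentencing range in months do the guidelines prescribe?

39-50 months

Base offense level for vandalism: 18.
S2 applies (level before this adjustment is 18 < 19, so +2): 18 + 2 = 20.
S3 applies: 20 + 3 = 23.
S4 applies: 23 + 2 = 25.
S5 applies (level before this adjustment is 25 ≥ 17, so +3): 25 + 3 = 28.
S6 does not apply.
S7 applies: 28 − 2 = 26.
Final offense level: 26.
Criminal history: 3 prior points → Category Low (2-7).
Level 26 falls in the 26 band.
Grid: Level 26 × Category Low = 39-50 months.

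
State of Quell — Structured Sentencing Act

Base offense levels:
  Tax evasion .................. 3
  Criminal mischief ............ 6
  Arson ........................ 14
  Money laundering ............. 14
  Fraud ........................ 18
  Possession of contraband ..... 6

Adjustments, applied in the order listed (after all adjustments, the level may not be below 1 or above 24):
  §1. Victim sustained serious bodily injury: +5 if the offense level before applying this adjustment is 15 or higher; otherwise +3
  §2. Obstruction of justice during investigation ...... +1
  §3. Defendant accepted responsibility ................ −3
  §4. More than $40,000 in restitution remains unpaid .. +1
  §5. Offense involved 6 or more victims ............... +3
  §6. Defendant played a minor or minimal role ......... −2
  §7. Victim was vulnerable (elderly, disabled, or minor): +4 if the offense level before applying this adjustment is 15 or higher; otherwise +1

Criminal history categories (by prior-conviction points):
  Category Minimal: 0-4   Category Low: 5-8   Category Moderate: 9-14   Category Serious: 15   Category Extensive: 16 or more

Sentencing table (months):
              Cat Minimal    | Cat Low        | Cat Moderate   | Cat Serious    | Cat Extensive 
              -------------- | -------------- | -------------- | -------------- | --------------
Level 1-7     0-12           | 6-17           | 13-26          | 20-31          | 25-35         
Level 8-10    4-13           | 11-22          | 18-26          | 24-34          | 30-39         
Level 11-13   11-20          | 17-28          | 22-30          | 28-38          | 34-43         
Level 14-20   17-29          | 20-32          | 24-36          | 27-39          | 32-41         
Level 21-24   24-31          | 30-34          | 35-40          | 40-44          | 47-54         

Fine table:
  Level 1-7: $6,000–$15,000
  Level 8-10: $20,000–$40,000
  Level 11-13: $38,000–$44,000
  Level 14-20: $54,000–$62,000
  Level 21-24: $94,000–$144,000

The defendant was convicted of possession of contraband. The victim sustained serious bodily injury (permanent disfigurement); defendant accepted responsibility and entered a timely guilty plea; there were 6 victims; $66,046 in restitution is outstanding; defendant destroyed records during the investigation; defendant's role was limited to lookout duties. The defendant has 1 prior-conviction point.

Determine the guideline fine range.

$20,000–$40,000

Base offense level for possession of contraband: 6.
§1 applies (level before this adjustment is 6 < 15, so +3): 6 + 3 = 9.
§2 applies: 9 + 1 = 10.
§3 applies: 10 − 3 = 7.
§4 applies: 7 + 1 = 8.
§5 applies: 8 + 3 = 11.
§6 applies: 11 − 2 = 9.
§7 does not apply.
Final offense level: 9.
Level 9 falls in the 8-10 band.
Fine table: Level 8-10 → $20,000–$40,000.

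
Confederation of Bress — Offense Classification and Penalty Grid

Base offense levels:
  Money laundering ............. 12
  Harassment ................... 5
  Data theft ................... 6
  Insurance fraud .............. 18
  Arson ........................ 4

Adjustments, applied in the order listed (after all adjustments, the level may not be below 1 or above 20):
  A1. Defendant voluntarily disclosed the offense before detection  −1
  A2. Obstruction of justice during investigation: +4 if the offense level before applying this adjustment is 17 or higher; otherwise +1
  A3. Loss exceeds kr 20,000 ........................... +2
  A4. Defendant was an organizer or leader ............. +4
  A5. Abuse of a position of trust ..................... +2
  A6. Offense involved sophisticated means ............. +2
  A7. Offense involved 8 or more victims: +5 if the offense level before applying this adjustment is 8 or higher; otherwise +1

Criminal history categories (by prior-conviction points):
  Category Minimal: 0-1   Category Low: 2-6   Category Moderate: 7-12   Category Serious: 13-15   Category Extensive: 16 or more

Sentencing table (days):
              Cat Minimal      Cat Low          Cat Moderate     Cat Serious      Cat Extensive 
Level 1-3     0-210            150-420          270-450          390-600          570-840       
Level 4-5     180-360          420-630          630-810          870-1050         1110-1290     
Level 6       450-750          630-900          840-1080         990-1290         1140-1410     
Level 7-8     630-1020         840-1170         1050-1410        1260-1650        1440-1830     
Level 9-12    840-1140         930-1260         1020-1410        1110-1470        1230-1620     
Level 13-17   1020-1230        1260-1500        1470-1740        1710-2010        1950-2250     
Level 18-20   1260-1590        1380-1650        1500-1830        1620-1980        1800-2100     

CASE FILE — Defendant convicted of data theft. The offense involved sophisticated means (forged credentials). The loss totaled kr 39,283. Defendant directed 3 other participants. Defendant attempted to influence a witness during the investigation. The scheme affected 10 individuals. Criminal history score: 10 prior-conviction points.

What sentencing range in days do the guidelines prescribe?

Base offense level for data theft: 6.
A1 does not apply.
A2 applies (level before this adjustment is 6 < 17, so +1): 6 + 1 = 7.
A3 applies: 7 + 2 = 9.
A4 applies: 9 + 4 = 13.
A5 does not apply.
A6 applies: 13 + 2 = 15.
A7 applies (level before this adjustment is 15 ≥ 8, so +5): 15 + 5 = 20.
Final offense level: 20.
Criminal history: 10 prior points → Category Moderate (7-12).
Level 20 falls in the 18-20 band.
Grid: Level 18-20 × Category Moderate = 1500-1830 days.

1500-1830 days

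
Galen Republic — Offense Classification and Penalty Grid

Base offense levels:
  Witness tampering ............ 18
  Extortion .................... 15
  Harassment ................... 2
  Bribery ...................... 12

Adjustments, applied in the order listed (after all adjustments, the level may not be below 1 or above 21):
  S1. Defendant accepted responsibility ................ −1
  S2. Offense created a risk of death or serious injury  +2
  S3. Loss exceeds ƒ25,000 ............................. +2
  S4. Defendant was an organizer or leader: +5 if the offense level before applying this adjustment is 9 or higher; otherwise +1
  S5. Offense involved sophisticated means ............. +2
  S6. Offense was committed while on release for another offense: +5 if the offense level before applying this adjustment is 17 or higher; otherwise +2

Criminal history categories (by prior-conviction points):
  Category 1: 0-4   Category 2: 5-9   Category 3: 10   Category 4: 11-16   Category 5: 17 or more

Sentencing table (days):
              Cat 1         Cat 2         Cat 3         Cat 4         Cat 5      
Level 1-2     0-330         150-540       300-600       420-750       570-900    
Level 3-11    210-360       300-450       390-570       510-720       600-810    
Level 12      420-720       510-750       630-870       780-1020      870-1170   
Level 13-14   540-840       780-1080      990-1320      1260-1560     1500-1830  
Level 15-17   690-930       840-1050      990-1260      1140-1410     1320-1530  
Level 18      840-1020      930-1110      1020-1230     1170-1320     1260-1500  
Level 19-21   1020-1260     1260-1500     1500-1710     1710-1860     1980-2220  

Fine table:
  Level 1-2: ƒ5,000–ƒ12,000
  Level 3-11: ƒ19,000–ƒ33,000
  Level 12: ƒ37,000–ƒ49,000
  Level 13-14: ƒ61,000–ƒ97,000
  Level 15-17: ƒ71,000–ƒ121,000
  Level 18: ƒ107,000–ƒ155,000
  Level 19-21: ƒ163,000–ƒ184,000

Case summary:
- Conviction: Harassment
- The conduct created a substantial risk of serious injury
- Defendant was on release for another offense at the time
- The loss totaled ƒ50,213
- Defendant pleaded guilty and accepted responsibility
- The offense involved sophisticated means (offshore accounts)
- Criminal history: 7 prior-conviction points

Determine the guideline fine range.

ƒ19,000–ƒ33,000

Base offense level for harassment: 2.
S1 applies: 2 − 1 = 1.
S2 applies: 1 + 2 = 3.
S3 applies: 3 + 2 = 5.
S4 does not apply.
S5 applies: 5 + 2 = 7.
S6 applies (level before this adjustment is 7 < 17, so +2): 7 + 2 = 9.
Final offense level: 9.
Level 9 falls in the 3-11 band.
Fine table: Level 3-11 → ƒ19,000–ƒ33,000.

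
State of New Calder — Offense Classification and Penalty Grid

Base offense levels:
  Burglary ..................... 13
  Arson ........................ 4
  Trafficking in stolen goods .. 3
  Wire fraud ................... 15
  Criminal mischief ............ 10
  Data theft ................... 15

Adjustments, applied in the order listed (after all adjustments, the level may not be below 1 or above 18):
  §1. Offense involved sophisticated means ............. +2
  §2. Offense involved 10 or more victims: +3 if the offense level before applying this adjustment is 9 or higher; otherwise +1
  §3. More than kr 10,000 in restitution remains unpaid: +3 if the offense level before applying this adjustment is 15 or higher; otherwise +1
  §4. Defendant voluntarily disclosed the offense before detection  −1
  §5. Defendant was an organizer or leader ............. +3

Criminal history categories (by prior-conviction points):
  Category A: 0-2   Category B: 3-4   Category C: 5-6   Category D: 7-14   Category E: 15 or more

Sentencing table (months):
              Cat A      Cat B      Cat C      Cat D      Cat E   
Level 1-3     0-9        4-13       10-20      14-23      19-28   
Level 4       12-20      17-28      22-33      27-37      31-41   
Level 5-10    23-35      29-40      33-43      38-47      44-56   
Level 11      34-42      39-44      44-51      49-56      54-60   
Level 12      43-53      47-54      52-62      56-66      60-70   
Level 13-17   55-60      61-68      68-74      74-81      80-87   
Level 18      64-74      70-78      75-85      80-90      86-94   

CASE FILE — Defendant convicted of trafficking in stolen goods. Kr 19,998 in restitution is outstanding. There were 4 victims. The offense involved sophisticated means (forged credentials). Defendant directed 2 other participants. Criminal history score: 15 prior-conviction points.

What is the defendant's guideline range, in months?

Base offense level for trafficking in stolen goods: 3.
§1 applies: 3 + 2 = 5.
§2 does not apply.
§3 applies (level before this adjustment is 5 < 15, so +1): 5 + 1 = 6.
§5 applies: 6 + 3 = 9.
Final offense level: 9.
Criminal history: 15 prior points → Category E (15+).
Level 9 falls in the 5-10 band.
Grid: Level 5-10 × Category E = 44-56 months.

44-56 months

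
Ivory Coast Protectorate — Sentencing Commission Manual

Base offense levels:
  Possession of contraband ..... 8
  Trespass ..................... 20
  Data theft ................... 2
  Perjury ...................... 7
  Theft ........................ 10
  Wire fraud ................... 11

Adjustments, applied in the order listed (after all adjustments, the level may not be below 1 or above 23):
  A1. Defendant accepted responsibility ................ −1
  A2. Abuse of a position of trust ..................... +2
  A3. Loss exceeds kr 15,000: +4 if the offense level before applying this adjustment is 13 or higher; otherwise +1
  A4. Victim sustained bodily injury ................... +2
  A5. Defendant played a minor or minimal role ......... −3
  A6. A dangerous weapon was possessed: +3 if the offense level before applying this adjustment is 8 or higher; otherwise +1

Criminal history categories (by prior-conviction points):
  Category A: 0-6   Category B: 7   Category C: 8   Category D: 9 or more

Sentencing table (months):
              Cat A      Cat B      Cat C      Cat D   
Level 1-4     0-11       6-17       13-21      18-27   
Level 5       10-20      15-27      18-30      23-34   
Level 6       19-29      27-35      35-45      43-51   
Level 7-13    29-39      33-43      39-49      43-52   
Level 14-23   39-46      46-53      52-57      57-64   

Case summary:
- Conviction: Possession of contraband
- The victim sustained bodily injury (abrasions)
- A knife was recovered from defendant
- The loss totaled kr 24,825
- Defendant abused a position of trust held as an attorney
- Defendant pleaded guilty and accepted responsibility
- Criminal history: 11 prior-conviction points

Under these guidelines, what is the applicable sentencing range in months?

57-64 months

Base offense level for possession of contraband: 8.
A1 applies: 8 − 1 = 7.
A2 applies: 7 + 2 = 9.
A3 applies (level before this adjustment is 9 < 13, so +1): 9 + 1 = 10.
A4 applies: 10 + 2 = 12.
A5 does not apply.
A6 applies (level before this adjustment is 12 ≥ 8, so +3): 12 + 3 = 15.
Final offense level: 15.
Criminal history: 11 prior points → Category D (9+).
Level 15 falls in the 14-23 band.
Grid: Level 14-23 × Category D = 57-64 months.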